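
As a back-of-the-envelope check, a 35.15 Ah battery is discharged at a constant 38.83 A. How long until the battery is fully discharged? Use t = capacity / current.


Runtime = 35.15 Ah / 38.83 A = 0.9052 hr

0.9052 hr


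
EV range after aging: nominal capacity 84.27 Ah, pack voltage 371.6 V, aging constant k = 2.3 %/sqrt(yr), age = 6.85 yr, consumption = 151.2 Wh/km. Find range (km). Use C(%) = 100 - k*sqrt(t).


Step 1: capacity retention = 100 - 2.3 * sqrt(6.85) = 100 - 2.3 * 2.6173 = 93.98%
Step 2: C_now = 84.27 * 93.98/100 = 79.197 Ah
Step 3: E_pack = V * C_now = 371.6 * 79.197 = 29430 Wh
Step 4: range = E_pack / consumption = 29430 / 151.2 = 194.6 km

194.6 km


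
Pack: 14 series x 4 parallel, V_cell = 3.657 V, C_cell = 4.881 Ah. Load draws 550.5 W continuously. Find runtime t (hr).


Step 1: E_pack = Ns * V_cell * Np * C_cell = 14 * 3.657 * 4 * 4.881 = 999.59 Wh
Step 2: t = E_pack / P = 999.59 / 550.5 = 1.816 hr

1.816 hr


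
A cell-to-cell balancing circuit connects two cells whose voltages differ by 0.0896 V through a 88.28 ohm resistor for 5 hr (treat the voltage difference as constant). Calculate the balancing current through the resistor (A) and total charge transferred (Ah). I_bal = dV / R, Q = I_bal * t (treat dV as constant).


First, Ohm's law: I_bal = 0.0896 V / 88.28 ohm = 0.001015 A
Then Q = I * t = 0.001015 A * 5 hr = 0.005075 Ah

I=0.001015 A, Q=0.005075 Ah


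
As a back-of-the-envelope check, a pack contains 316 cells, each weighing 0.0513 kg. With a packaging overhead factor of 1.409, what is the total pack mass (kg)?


m_pack = n * m_cell * overhead = 316 * 0.0513 * 1.409 = 22.84 kg

22.84 kg


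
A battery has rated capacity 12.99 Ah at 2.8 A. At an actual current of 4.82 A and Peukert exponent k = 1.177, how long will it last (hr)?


Step 1: t_rated = C / I_rated = 12.99 / 2.8 = 4.6393 hr
Step 2: ratio = 2.8 / 4.82 = 0.58091
Step 3: ratio^k = 0.58091^1.177 = 0.52766
Step 4: t = t_rated * ratio^k = 4.6393 * 0.52766 = 2.448 hr

2.448 hr


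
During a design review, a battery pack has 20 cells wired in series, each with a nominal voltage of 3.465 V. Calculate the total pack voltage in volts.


Series voltages add: 20 * 3.465 V = 69.3 V

69.3 V


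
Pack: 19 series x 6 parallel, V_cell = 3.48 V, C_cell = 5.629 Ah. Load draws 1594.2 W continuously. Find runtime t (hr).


Step 1: E_pack = Ns * V_cell * Np * C_cell = 19 * 3.48 * 6 * 5.629 = 2233.1 Wh
Step 2: t = E_pack / P = 2233.1 / 1594.2 = 1.401 hr

1.401 hr


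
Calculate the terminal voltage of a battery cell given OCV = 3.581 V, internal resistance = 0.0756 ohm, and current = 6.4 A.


V = OCV - I*R = 3.581 - 6.4 * 0.0756 = 3.097 V

3.097 V


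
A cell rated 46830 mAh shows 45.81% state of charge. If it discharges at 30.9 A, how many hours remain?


Convert: C_total = 46830 mAh = 46.83 Ah
Step 1: remaining = SOC/100 * C_total = 45.81/100 * 46.83 = 21.453 Ah
Step 2: t = remaining / I = 21.453 / 30.9 = 0.6943 hr

0.6943 hr


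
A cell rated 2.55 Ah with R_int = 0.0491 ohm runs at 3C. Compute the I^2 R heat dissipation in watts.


Step 1: I = C_rate * capacity = 3 * 2.55 = 7.65 A
Step 2: Q = I^2 * R = 7.65^2 * 0.0491 = 58.523 * 0.0491 = 2.873 W

2.873 W


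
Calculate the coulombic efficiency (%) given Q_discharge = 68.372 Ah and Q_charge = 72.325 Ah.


Coulombic efficiency = 68.372/72.325 * 100% = 94.53%

94.53%


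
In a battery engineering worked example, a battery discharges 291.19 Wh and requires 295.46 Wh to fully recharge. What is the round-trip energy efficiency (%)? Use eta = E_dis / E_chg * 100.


eta_e = E_dis / E_chg * 100 = 291.19 / 295.46 * 100 = 98.55%

98.55%


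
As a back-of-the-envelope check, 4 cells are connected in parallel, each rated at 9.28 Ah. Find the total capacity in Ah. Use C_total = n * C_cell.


C_total = 4 * 9.28 = 37.12 Ah

37.12 Ah


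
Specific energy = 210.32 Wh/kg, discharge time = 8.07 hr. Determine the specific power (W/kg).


P_specific = E / t = 210.32 / 8.07 = 26.06 W/kg

26.06 W/kg


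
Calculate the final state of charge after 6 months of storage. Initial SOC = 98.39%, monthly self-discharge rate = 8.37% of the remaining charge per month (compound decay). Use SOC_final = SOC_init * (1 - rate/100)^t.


Monthly retention factor = 1 - 8.37/100 = 0.9163
Over 6 months: factor^6 = 0.59187
SOC_final = 98.39 * 0.59187 = 58.23%

58.23%


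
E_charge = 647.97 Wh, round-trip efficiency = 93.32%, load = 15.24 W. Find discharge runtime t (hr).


Step 1: E_discharge = eta/100 * E_charge = 93.32/100 * 647.97 = 604.69 Wh
Step 2: t = E_discharge / P = 604.69 / 15.24 = 39.68 hr

39.68 hr


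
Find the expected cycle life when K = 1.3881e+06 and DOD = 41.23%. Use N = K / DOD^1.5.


DOD^1.5 = 264.74
N = K / DOD^1.5 = 1.3881e+06 / 264.74 = 5243

5243 cycles


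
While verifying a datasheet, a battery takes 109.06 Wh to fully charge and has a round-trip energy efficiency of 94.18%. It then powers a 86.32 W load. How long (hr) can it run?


Step 1: E_discharge = eta/100 * E_charge = 94.18/100 * 109.06 = 102.71 Wh
Step 2: t = E_discharge / P = 102.71 / 86.32 = 1.190 hr

1.190 hr


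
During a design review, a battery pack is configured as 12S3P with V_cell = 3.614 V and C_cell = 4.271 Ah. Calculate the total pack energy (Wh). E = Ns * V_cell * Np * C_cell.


V_pack = 12 * 3.614 = 43.368 V
C_pack = 3 * 4.271 = 12.813 Ah
E = V_pack * C_pack = 43.368 * 12.813 = 555.7 Wh

555.7 Wh


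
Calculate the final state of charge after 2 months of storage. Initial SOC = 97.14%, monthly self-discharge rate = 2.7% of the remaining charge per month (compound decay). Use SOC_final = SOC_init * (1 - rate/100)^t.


decay = (1 - 2.7/100)^2 = 0.94673
SOC_final = 97.14 * 0.94673 = 91.97%

91.97%


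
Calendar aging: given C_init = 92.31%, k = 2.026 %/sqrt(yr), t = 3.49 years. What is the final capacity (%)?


sqrt(t) = sqrt(3.49) = 1.8682
C_final = 92.31 - 2.026 * 1.8682 = 88.53%

88.53%


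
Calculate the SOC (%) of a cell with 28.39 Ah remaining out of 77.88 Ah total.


SOC = (remaining / total) * 100 = (28.39 / 77.88) * 100 = 36.45%

36.45%


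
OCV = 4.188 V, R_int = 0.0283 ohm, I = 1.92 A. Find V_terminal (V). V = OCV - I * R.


V = OCV - I*R = 4.188 - 1.92 * 0.0283 = 4.134 V

4.134 V


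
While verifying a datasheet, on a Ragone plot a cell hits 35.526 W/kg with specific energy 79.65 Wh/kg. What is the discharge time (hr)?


t = E / P = 79.65 / 35.526 = 2.242 hr

2.242 hr


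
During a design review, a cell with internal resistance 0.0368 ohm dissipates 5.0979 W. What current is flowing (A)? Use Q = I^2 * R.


I = sqrt(Q / R) = sqrt(5.0979 / 0.0368) = sqrt(138.53) = 11.77 A

11.77 A


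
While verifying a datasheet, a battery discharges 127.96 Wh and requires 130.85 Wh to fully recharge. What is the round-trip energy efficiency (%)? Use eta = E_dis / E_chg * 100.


eta_e = E_dis / E_chg * 100 = 127.96 / 130.85 * 100 = 97.79%

97.79%


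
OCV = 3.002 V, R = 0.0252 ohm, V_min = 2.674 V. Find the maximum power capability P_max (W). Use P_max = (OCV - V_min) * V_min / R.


dV = OCV - V_min = 0.328 V (so I_max = dV / R)
P_max = dV * V_min / R = 0.328 * 2.674 / 0.0252 = 34.80 W

34.80 W


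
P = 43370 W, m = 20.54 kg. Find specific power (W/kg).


SP = P / m = 43370 / 20.54 = 2111 W/kg

2111 W/kg


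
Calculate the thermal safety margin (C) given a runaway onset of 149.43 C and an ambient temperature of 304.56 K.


Convert: T_ambient = 304.56 K = 31.41 C
margin = 149.43 - 31.41 = 118.02 C

118.02 C


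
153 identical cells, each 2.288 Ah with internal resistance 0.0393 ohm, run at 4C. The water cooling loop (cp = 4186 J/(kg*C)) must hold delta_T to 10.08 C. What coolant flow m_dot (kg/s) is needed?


Step 1: I = 4 * 2.288 = 9.152 A
Step 2: Q_cell = I^2 * R = 9.152^2 * 0.0393 = 3.2917 W
Step 3: Q_total = 153 * 3.2917 = 503.63 W
Step 4: m_dot = Q_total / (cp * dT) = 503.63 / (4186 * 10.08) = 0.01194 kg/s

0.01194 kg/s


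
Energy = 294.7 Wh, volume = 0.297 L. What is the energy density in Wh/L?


ED = E / V = 294.7 / 0.297 = 992.3 Wh/L

992.3 Wh/L


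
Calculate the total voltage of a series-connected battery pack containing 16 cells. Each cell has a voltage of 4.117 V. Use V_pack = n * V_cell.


Series voltages add: 16 * 4.117 V = 65.872 V

65.872 V


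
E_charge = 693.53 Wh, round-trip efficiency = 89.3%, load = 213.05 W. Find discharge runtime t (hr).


Step 1: E_discharge = eta/100 * E_charge = 89.3/100 * 693.53 = 619.32 Wh
Step 2: t = E_discharge / P = 619.32 / 213.05 = 2.907 hr

2.907 hr


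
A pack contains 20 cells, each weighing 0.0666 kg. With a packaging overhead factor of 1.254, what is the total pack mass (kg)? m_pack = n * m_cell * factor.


m_pack = n * m_cell * overhead = 20 * 0.0666 * 1.254 = 1.670 kg

1.670 kg


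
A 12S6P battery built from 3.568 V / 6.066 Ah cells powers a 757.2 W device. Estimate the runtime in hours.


Step 1: E_pack = Ns * V_cell * Np * C_cell = 12 * 3.568 * 6 * 6.066 = 1558.3 Wh
Step 2: t = E_pack / P = 1558.3 / 757.2 = 2.058 hr

2.058 hr


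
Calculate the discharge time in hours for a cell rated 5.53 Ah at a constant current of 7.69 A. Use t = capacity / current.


Runtime = 5.53 Ah / 7.69 A = 0.7191 hr

0.7191 hr


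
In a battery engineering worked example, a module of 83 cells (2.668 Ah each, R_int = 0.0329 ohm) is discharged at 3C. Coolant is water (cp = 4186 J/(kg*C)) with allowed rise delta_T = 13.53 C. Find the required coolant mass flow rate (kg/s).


Step 1: I = 3 * 2.668 = 8.004 A
Step 2: Q_cell = I^2 * R = 8.004^2 * 0.0329 = 2.1077 W
Step 3: Q_total = 83 * 2.1077 = 174.94 W
Step 4: m_dot = Q_total / (cp * dT) = 174.94 / (4186 * 13.53) = 0.003089 kg/s

0.003089 kg/s


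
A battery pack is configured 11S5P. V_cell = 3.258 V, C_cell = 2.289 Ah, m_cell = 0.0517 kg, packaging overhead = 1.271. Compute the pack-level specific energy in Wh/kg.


Step 1: V_pack = 11 * 3.258 = 35.838 V
Step 2: C_pack = 5 * 2.289 = 11.445 Ah
Step 3: E_pack = V_pack * C_pack = 35.838 * 11.445 = 410.17 Wh
Step 4: m_pack = 11 * 5 * 0.0517 * 1.271 = 3.6141 kg
Step 5: ED = E_pack / m_pack = 410.17 / 3.6141 = 113.5 Wh/kg

113.5 Wh/kg


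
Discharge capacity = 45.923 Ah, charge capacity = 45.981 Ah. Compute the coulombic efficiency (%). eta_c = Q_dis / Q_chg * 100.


Coulombic efficiency = 45.923/45.981 * 100% = 99.87%

99.87%


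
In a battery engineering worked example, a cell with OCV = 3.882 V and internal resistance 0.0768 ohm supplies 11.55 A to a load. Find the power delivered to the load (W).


Step 1: V_terminal = OCV - I*R = 3.882 - 11.55 * 0.0768 = 2.995 V
Step 2: P_out = V_terminal * I = 2.995 * 11.55 = 34.59 W

34.59 W


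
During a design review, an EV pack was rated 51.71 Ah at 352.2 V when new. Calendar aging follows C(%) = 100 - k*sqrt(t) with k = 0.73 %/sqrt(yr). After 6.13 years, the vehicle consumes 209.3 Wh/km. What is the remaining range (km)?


Step 1: capacity retention = 100 - 0.73 * sqrt(6.13) = 100 - 0.73 * 2.4759 = 98.193%
Step 2: C_now = 51.71 * 98.193/100 = 50.776 Ah
Step 3: E_pack = V * C_now = 352.2 * 50.776 = 17883 Wh
Step 4: range = E_pack / consumption = 17883 / 209.3 = 85.44 km

85.44 km


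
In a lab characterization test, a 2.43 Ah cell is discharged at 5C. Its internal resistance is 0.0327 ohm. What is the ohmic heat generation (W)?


Step 1: I = C_rate * capacity = 5 * 2.43 = 12.15 A
Step 2: Q = I^2 * R = 12.15^2 * 0.0327 = 147.62 * 0.0327 = 4.827 W

4.827 W


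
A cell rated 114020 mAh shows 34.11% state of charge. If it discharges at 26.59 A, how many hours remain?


Convert: C_total = 114020 mAh = 114.02 Ah
Step 1: remaining = SOC/100 * C_total = 34.11/100 * 114.02 = 38.892 Ah
Step 2: t = remaining / I = 38.892 / 26.59 = 1.463 hr

1.463 hr


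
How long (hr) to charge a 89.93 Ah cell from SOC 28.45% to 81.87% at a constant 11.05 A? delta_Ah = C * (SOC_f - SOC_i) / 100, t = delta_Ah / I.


delta_Ah = 89.93 * (81.87 - 28.45) / 100 = 48.041 Ah
t = delta_Ah / I = 48.041 / 11.05 = 4.348 hr

4.348 hr


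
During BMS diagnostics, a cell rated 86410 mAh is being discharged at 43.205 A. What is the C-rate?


Convert: capacity = 86410 mAh = 86.41 Ah
C_rate = I / capacity = 43.205 / 86.41 = 0.5C

0.5C


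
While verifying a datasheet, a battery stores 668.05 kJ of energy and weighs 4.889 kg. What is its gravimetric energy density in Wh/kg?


Convert: E = 668.05 kJ = 185.57 Wh
ED = E / m = 185.57 / 4.889 = 37.96 Wh/kg

37.96 Wh/kg


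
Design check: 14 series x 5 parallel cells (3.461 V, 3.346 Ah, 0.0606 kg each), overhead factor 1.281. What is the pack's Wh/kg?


Step 1: V_pack = 14 * 3.461 = 48.454 V
Step 2: C_pack = 5 * 3.346 = 16.73 Ah
Step 3: E_pack = V_pack * C_pack = 48.454 * 16.73 = 810.64 Wh
Step 4: m_pack = 14 * 5 * 0.0606 * 1.281 = 5.434 kg
Step 5: ED = E_pack / m_pack = 810.64 / 5.434 = 149.2 Wh/kg

149.2 Wh/kg


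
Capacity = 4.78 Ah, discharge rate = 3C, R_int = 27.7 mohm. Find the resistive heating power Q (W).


Convert: R = 27.7 mohm = 0.0277 ohm
Step 1: I = C_rate * capacity = 3 * 4.78 = 14.34 A
Step 2: Q = I^2 * R = 14.34^2 * 0.0277 = 205.64 * 0.0277 = 5.696 W

5.696 W


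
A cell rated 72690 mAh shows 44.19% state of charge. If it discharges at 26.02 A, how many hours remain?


Convert: C_total = 72690 mAh = 72.69 Ah
Step 1: remaining = SOC/100 * C_total = 44.19/100 * 72.69 = 32.122 Ah
Step 2: t = remaining / I = 32.122 / 26.02 = 1.235 hr

1.235 hr


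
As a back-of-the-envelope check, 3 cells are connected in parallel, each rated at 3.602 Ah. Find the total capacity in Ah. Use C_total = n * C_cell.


Parallel capacities add: 3 * 3.602 Ah = 10.806 Ah

10.806 Ah


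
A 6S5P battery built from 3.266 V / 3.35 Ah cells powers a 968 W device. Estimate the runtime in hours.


Step 1: E_pack = Ns * V_cell * Np * C_cell = 6 * 3.266 * 5 * 3.35 = 328.23 Wh
Step 2: t = E_pack / P = 328.23 / 968 = 0.3391 hr

0.3391 hr


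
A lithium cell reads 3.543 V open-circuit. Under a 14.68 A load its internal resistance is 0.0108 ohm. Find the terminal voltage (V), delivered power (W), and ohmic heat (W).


Step 1: V_terminal = OCV - I*R = 3.543 - 14.68 * 0.0108 = 3.3845 V
Step 2: P_out = V_terminal * I = 3.3845 * 14.68 = 49.68 W
Step 3: Q = I^2 * R = 14.68^2 * 0.0108 = 2.327 W

V=3.3845 V, P=49.68 W, Q=2.327 W


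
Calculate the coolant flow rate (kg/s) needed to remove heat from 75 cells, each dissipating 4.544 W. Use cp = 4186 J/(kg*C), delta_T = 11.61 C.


Step 1: Total heat Q = 75 * 4.544 W = 340.8 W
Step 2: denom = cp * dT = 4186 * 11.61 = 48599
Step 3: m_dot = 340.8 / 48599 = 0.007012 kg/s

0.007012 kg/s


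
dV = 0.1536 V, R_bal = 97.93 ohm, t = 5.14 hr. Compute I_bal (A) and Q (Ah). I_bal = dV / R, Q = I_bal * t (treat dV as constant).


I_bal = dV / R = 0.1536 / 97.93 = 0.0015685 A
Q = I_bal * t = 0.0015685 * 5.14 = 0.008062 Ah

I=0.0015685 A, Q=0.008062 Ah


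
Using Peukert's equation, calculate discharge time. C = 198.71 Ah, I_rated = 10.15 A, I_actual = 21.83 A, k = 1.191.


t_rated = C / I_rated = 198.71 / 10.15 = 19.577 hr
(I_rated/I)^k = (0.46496)^1.191 = 0.40169
t = t_rated * (I_rated/I)^k = 19.577 * 0.40169 = 7.864 hr

7.864 hr


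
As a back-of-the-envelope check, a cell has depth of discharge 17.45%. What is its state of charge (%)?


SOC = 100 - DOD = 100 - 17.45 = 82.55%

82.55%


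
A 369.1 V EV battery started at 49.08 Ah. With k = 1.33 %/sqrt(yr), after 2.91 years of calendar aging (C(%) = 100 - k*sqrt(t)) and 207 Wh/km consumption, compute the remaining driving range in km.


Step 1: capacity retention = 100 - 1.33 * sqrt(2.91) = 100 - 1.33 * 1.7059 = 97.731%
Step 2: C_now = 49.08 * 97.731/100 = 47.966 Ah
Step 3: E_pack = V * C_now = 369.1 * 47.966 = 17704 Wh
Step 4: range = E_pack / consumption = 17704 / 207 = 85.53 km

85.53 km


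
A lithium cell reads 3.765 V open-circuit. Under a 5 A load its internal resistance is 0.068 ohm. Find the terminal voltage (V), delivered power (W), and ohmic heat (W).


Step 1: V_terminal = OCV - I*R = 3.765 - 5 * 0.068 = 3.425 V
Step 2: P_out = V_terminal * I = 3.425 * 5 = 17.13 W
Step 3: Q = I^2 * R = 5^2 * 0.068 = 1.700 W

V=3.425 V, P=17.13 W, Q=1.700 W


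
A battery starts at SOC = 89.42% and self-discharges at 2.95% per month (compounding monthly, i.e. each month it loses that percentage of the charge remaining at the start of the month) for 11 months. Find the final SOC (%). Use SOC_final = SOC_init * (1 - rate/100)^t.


Monthly retention factor = 1 - 2.95/100 = 0.9705
Over 11 months: factor^11 = 0.71937
SOC_final = 89.42 * 0.71937 = 64.33%

64.33%


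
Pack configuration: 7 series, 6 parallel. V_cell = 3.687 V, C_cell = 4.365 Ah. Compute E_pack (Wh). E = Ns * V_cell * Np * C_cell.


V_pack = 7 * 3.687 = 25.809 V
C_pack = 6 * 4.365 = 26.19 Ah
E = V_pack * C_pack = 25.809 * 26.19 = 675.9 Wh

675.9 Wh


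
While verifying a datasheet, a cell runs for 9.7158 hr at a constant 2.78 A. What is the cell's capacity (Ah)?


C = I * t = 2.78 * 9.7158 = 27.01 Ah

27.01 Ah


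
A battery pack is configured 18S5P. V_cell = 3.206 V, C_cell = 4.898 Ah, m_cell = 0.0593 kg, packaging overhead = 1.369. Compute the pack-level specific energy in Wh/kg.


Step 1: V_pack = 18 * 3.206 = 57.708 V
Step 2: C_pack = 5 * 4.898 = 24.49 Ah
Step 3: E_pack = V_pack * C_pack = 57.708 * 24.49 = 1413.3 Wh
Step 4: m_pack = 18 * 5 * 0.0593 * 1.369 = 7.3064 kg
Step 5: ED = E_pack / m_pack = 1413.3 / 7.3064 = 193.4 Wh/kg

193.4 Wh/kg


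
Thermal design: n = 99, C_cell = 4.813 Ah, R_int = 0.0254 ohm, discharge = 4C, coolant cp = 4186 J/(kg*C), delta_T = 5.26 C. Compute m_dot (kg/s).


Step 1: I = 4 * 4.813 = 19.252 A
Step 2: Q_cell = I^2 * R = 19.252^2 * 0.0254 = 9.4142 W
Step 3: Q_total = 99 * 9.4142 = 932.01 W
Step 4: m_dot = Q_total / (cp * dT) = 932.01 / (4186 * 5.26) = 0.04233 kg/s

0.04233 kg/s


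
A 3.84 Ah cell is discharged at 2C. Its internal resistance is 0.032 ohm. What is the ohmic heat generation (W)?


Step 1: I = C_rate * capacity = 2 * 3.84 = 7.68 A
Step 2: Q = I^2 * R = 7.68^2 * 0.032 = 58.982 * 0.032 = 1.887 W

1.887 W


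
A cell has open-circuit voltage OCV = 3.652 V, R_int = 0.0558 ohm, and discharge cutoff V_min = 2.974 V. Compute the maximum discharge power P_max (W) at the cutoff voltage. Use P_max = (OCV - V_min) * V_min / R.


dV = OCV - V_min = 0.678 V (so I_max = dV / R)
P_max = dV * V_min / R = 0.678 * 2.974 / 0.0558 = 36.14 W

36.14 W


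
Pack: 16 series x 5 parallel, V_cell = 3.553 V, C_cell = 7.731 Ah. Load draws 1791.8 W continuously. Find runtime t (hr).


Step 1: E_pack = Ns * V_cell * Np * C_cell = 16 * 3.553 * 5 * 7.731 = 2197.5 Wh
Step 2: t = E_pack / P = 2197.5 / 1791.8 = 1.226 hr

1.226 hr


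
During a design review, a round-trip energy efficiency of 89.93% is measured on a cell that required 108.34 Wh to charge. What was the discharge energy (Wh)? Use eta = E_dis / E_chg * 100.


E_dis = eta/100 * E_chg = 89.93/100 * 108.34 = 97.43 Wh

97.43 Wh


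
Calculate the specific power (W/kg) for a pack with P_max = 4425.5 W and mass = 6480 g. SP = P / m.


Convert: m = 6480 g = 6.48 kg
Specific power = 4425.5 W / 6.48 kg = 682.9 W/kg

682.9 W/kg


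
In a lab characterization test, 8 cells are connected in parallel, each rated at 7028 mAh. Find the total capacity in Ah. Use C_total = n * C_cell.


Convert: C_cell = 7028 mAh = 7.028 Ah
C_total = 8 * 7.028 = 56.224 Ah

56.224 Ah


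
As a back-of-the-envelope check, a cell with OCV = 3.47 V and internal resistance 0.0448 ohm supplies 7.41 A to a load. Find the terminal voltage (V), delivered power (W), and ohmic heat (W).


Step 1: V_terminal = OCV - I*R = 3.47 - 7.41 * 0.0448 = 3.138 V
Step 2: P_out = V_terminal * I = 3.138 * 7.41 = 23.25 W
Step 3: Q = I^2 * R = 7.41^2 * 0.0448 = 2.460 W

V=3.138 V, P=23.25 W, Q=2.460 W


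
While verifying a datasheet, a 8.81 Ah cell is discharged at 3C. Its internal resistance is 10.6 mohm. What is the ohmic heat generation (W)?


Convert: R = 10.6 mohm = 0.0106 ohm
Step 1: I = C_rate * capacity = 3 * 8.81 = 26.43 A
Step 2: Q = I^2 * R = 26.43^2 * 0.0106 = 698.54 * 0.0106 = 7.405 W

7.405 W


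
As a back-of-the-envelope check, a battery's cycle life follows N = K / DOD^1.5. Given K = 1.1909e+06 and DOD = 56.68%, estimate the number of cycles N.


DOD^1.5 = 426.72
N = K / DOD^1.5 = 1.1909e+06 / 426.72 = 2791

2791 cycles


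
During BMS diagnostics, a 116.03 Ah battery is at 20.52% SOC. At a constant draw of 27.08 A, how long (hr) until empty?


Step 1: remaining = SOC/100 * C_total = 20.52/100 * 116.03 = 23.809 Ah
Step 2: t = remaining / I = 23.809 / 27.08 = 0.8792 hr

0.8792 hr


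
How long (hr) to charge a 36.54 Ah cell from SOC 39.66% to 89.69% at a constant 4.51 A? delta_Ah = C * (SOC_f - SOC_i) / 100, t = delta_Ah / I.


Step 1: dSOC = 89.69% - 39.66% = 50.03%
Step 2: delta_Ah = 36.54 * 50.03 / 100 = 18.281 Ah
Step 3: t = 18.281 / 4.51 = 4.053 hr

4.053 hr


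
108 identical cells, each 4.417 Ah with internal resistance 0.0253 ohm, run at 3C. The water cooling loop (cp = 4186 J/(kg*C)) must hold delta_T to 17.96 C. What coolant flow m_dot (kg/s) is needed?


Step 1: I = 3 * 4.417 = 13.251 A
Step 2: Q_cell = I^2 * R = 13.251^2 * 0.0253 = 4.4424 W
Step 3: Q_total = 108 * 4.4424 = 479.78 W
Step 4: m_dot = Q_total / (cp * dT) = 479.78 / (4186 * 17.96) = 0.006382 kg/s

0.006382 kg/s


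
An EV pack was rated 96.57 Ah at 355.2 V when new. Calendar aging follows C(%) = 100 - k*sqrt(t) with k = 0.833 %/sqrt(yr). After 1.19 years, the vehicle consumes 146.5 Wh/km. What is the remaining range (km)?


Step 1: capacity retention = 100 - 0.833 * sqrt(1.19) = 100 - 0.833 * 1.0909 = 99.091%
Step 2: C_now = 96.57 * 99.091/100 = 95.692 Ah
Step 3: E_pack = V * C_now = 355.2 * 95.692 = 33990 Wh
Step 4: range = E_pack / consumption = 33990 / 146.5 = 232.0 km

232.0 km


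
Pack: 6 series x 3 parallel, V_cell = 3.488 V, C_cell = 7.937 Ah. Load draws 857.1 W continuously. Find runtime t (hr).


Step 1: E_pack = Ns * V_cell * Np * C_cell = 6 * 3.488 * 3 * 7.937 = 498.32 Wh
Step 2: t = E_pack / P = 498.32 / 857.1 = 0.5814 hr

0.5814 hr


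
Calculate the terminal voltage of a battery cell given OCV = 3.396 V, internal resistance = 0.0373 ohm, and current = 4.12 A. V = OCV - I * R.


IR drop = 4.12 * 0.0373 = 0.15368 V
V = 3.396 - 0.15368 = 3.242 V

3.242 V


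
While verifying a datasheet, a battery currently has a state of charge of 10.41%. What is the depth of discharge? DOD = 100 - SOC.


Complement of SOC: DOD = 100% - 10.41% = 89.59%

89.59%


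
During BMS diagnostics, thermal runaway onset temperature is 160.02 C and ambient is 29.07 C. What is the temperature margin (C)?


margin = T_onset - T_ambient = 160.02 - 29.07 = 130.95 C

130.95 C


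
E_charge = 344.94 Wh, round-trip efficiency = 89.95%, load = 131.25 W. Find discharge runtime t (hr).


Step 1: E_discharge = eta/100 * E_charge = 89.95/100 * 344.94 = 310.27 Wh
Step 2: t = E_discharge / P = 310.27 / 131.25 = 2.364 hr

2.364 hr


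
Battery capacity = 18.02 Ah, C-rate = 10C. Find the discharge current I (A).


I = C_rate * capacity = 10 * 18.02 = 180.2 A

180.2 A


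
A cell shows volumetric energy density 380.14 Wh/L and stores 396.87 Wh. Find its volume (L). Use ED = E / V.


V = E / ED = 396.87 / 380.14 = 1.044 L

1.044 L


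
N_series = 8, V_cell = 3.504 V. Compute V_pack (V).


With 8 cells in series at 3.504 V each, V_pack = 28.032 V

28.032 V


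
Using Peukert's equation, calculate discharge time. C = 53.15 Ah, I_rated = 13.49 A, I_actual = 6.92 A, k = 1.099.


Step 1: t_rated = C / I_rated = 53.15 / 13.49 = 3.94 hr
Step 2: ratio = 13.49 / 6.92 = 1.9494
Step 3: ratio^k = 1.9494^1.099 = 2.0826
Step 4: t = t_rated * ratio^k = 3.94 * 2.0826 = 8.205 hr

8.205 hr


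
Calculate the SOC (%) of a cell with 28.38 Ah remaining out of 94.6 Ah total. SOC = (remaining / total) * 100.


SOC% = 28.38 / 94.6 * 100 = 30.00%

30.00%


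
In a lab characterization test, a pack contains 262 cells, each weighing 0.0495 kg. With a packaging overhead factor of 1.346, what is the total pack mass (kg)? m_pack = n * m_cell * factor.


Cell mass sum = 262 * 0.0495 = 12.969 kg
With overhead 1.346: m_pack = 12.969 * 1.346 = 17.46 kg

17.46 kg


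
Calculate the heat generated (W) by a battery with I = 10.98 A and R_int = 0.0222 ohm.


Q = I^2 * R = 10.98^2 * 0.0222 = 2.676 W

2.676 W


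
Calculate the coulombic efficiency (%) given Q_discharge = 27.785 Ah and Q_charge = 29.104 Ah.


eta_c = Q_dis / Q_chg * 100 = 27.785 / 29.104 * 100 = 95.47%

95.47%


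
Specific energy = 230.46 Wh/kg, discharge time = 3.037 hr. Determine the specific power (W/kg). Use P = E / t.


Specific power = 230.46 Wh/kg / 3.037 hr = 75.88 W/kg

75.88 W/kg


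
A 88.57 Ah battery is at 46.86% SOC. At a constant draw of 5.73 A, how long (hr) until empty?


Step 1: remaining = SOC/100 * C_total = 46.86/100 * 88.57 = 41.504 Ah
Step 2: t = remaining / I = 41.504 / 5.73 = 7.243 hr

7.243 hr


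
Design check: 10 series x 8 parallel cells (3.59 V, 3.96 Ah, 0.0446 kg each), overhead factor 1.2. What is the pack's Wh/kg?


Step 1: V_pack = 10 * 3.59 = 35.9 V
Step 2: C_pack = 8 * 3.96 = 31.68 Ah
Step 3: E_pack = V_pack * C_pack = 35.9 * 31.68 = 1137.3 Wh
Step 4: m_pack = 10 * 8 * 0.0446 * 1.2 = 4.2816 kg
Step 5: ED = E_pack / m_pack = 1137.3 / 4.2816 = 265.6 Wh/kg

265.6 Wh/kg


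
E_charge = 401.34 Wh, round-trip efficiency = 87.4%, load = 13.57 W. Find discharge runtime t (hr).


Step 1: E_discharge = eta/100 * E_charge = 87.4/100 * 401.34 = 350.77 Wh
Step 2: t = E_discharge / P = 350.77 / 13.57 = 25.85 hr

25.85 hr


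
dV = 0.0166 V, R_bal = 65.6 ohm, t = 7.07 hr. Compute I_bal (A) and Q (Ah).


First, Ohm's law: I_bal = 0.0166 V / 65.6 ohm = 2.5305e-04 A
Then Q = I * t = 2.5305e-04 A * 7.07 hr = 0.001789 Ah

I=2.5305e-04 A, Q=0.001789 Ah


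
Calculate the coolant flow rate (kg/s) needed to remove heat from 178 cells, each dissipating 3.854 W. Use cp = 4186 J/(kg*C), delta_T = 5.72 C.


Step 1: Total heat Q = 178 * 3.854 W = 686.01 W
Step 2: denom = cp * dT = 4186 * 5.72 = 23944
Step 3: m_dot = 686.01 / 23944 = 0.02865 kg/s

0.02865 kg/s


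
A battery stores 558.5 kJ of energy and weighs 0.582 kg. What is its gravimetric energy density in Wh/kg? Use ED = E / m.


Convert: E = 558.5 kJ = 155.14 Wh
ED = E / m = 155.14 / 0.582 = 266.6 Wh/kg

266.6 Wh/kg


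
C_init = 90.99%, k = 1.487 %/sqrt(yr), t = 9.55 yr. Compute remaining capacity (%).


sqrt(t) = sqrt(9.55) = 3.0903
C_final = 90.99 - 1.487 * 3.0903 = 86.39%

86.39%


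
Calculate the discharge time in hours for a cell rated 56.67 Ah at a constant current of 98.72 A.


Runtime = 56.67 Ah / 98.72 A = 0.5740 hr

0.5740 hr


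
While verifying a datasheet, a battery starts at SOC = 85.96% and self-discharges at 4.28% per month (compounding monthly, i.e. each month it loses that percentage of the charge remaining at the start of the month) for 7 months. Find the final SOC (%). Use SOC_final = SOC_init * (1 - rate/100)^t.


decay = (1 - 4.28/100)^7 = 0.73624
SOC_final = 85.96 * 0.73624 = 63.29%

63.29%


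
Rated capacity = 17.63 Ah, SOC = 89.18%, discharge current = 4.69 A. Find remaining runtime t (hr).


Step 1: remaining = SOC/100 * C_total = 89.18/100 * 17.63 = 15.722 Ah
Step 2: t = remaining / I = 15.722 / 4.69 = 3.352 hr

3.352 hr


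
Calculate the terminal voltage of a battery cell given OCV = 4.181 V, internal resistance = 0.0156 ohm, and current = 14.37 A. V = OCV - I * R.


IR drop = 14.37 * 0.0156 = 0.22417 V
V = 4.181 - 0.22417 = 3.957 V

3.957 V


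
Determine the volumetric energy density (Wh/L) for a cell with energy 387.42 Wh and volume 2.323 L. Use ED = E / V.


ED = E / V = 387.42 / 2.323 = 166.8 Wh/L

166.8 Wh/L


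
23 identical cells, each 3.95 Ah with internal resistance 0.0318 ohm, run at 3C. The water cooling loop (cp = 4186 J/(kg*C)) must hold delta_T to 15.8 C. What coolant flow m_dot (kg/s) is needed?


Step 1: I = 3 * 3.95 = 11.85 A
Step 2: Q_cell = I^2 * R = 11.85^2 * 0.0318 = 4.4654 W
Step 3: Q_total = 23 * 4.4654 = 102.7 W
Step 4: m_dot = Q_total / (cp * dT) = 102.7 / (4186 * 15.8) = 0.001553 kg/s

0.001553 kg/s


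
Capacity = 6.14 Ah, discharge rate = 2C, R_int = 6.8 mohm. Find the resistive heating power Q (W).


Convert: R = 6.8 mohm = 0.0068 ohm
Step 1: I = C_rate * capacity = 2 * 6.14 = 12.28 A
Step 2: Q = I^2 * R = 12.28^2 * 0.0068 = 150.8 * 0.0068 = 1.025 W

1.025 W


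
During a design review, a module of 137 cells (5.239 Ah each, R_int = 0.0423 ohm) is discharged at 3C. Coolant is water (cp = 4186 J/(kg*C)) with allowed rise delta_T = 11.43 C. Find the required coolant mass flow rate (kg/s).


Step 1: I = 3 * 5.239 = 15.717 A
Step 2: Q_cell = I^2 * R = 15.717^2 * 0.0423 = 10.449 W
Step 3: Q_total = 137 * 10.449 = 1431.5 W
Step 4: m_dot = Q_total / (cp * dT) = 1431.5 / (4186 * 11.43) = 0.02992 kg/s

0.02992 kg/s


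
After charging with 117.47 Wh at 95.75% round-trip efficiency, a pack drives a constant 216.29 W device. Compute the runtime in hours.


Step 1: E_discharge = eta/100 * E_charge = 95.75/100 * 117.47 = 112.48 Wh
Step 2: t = E_discharge / P = 112.48 / 216.29 = 0.5200 hr

0.5200 hr


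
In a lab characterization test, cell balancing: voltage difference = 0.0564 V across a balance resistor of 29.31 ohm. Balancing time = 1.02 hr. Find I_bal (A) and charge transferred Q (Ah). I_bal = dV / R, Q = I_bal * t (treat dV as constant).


First, Ohm's law: I_bal = 0.0564 V / 29.31 ohm = 0.0019243 A
Then Q = I * t = 0.0019243 A * 1.02 hr = 0.001963 Ah

I=0.0019243 A, Q=0.001963 Ah


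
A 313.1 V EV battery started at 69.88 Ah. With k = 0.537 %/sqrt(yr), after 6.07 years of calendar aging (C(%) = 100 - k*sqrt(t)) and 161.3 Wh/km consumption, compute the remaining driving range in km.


Step 1: capacity retention = 100 - 0.537 * sqrt(6.07) = 100 - 0.537 * 2.4637 = 98.677%
Step 2: C_now = 69.88 * 98.677/100 = 68.955 Ah
Step 3: E_pack = V * C_now = 313.1 * 68.955 = 21590 Wh
Step 4: range = E_pack / consumption = 21590 / 161.3 = 133.8 km

133.8 km


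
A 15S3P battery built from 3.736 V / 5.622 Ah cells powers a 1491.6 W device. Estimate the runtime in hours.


Step 1: E_pack = Ns * V_cell * Np * C_cell = 15 * 3.736 * 3 * 5.622 = 945.17 Wh
Step 2: t = E_pack / P = 945.17 / 1491.6 = 0.6337 hr

0.6337 hr


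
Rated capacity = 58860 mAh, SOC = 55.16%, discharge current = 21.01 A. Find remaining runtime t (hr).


Convert: C_total = 58860 mAh = 58.86 Ah
Step 1: remaining = SOC/100 * C_total = 55.16/100 * 58.86 = 32.467 Ah
Step 2: t = remaining / I = 32.467 / 21.01 = 1.545 hr

1.545 hr


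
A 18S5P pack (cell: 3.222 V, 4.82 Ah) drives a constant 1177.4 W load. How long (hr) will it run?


Step 1: E_pack = Ns * V_cell * Np * C_cell = 18 * 3.222 * 5 * 4.82 = 1397.7 Wh
Step 2: t = E_pack / P = 1397.7 / 1177.4 = 1.187 hr

1.187 hr


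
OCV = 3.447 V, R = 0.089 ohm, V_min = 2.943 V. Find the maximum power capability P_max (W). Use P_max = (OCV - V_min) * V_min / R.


P_max = (OCV - V_min) * V_min / R = (3.447 - 2.943) * 2.943 / 0.089 = 0.504 * 2.943 / 0.089 = 16.67 W

16.67 W


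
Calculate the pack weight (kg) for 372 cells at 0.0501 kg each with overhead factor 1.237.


Cell mass sum = 372 * 0.0501 = 18.637 kg
With overhead 1.237: m_pack = 18.637 * 1.237 = 23.05 kg

23.05 kg


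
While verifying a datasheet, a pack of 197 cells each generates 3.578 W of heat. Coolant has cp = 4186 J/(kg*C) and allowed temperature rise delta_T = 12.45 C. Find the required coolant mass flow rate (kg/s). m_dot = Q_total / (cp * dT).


Q_total = 197 * 3.578 = 704.87 W
m_dot = Q_total / (cp * dT) = 704.87 / (4186 * 12.45) = 0.01353 kg/s

0.01353 kg/s


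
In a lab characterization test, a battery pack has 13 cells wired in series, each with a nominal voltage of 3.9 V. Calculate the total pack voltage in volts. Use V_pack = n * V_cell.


V_pack = n * V_cell = 13 * 3.9 = 50.7 V

50.7 V


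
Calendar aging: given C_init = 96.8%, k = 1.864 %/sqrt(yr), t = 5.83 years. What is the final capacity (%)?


Step 1: sqrt(5.83 yr) = 2.4145
Step 2: drop = 1.864 * 2.4145 = 4.5006
Step 3: C_final = 96.8 - 4.5006 = 92.30%

92.30%


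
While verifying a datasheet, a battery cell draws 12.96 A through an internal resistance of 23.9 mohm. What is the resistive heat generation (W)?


Convert: R = 23.9 mohm = 0.0239 ohm
Q = I^2 * R = 12.96^2 * 0.0239 = 4.014 W

4.014 W


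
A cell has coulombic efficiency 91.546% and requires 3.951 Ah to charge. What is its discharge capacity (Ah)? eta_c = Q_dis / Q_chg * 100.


Q_dis = eta/100 * Q_chg = 91.546/100 * 3.951 = 3.617 Ah

3.617 Ah


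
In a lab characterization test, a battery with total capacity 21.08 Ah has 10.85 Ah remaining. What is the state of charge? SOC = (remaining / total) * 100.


SOC = (remaining / total) * 100 = (10.85 / 21.08) * 100 = 51.47%

51.47%


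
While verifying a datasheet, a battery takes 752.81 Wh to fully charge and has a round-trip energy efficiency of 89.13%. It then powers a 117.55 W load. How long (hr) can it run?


Step 1: E_discharge = eta/100 * E_charge = 89.13/100 * 752.81 = 670.98 Wh
Step 2: t = E_discharge / P = 670.98 / 117.55 = 5.708 hr

5.708 hr


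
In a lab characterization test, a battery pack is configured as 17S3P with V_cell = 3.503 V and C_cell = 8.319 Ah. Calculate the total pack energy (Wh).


V_pack = 17 * 3.503 = 59.551 V
C_pack = 3 * 8.319 = 24.957 Ah
E = V_pack * C_pack = 59.551 * 24.957 = 1486 Wh

1486 Wh


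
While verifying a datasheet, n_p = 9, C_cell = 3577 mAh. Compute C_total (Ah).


Convert: C_cell = 3577 mAh = 3.577 Ah
C_total = 9 * 3.577 = 32.193 Ah

32.193 Ah


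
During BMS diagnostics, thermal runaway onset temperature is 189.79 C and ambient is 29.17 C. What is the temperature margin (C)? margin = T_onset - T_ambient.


margin = T_onset - T_ambient = 189.79 - 29.17 = 160.62 C

160.62 C


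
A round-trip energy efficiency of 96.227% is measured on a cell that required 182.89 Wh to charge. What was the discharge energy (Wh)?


E_dis = eta/100 * E_chg = 96.227/100 * 182.89 = 176.0 Wh

176.0 Wh


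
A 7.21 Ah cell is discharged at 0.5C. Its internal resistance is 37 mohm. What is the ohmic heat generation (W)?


Convert: R = 37 mohm = 0.037 ohm
Step 1: I = C_rate * capacity = 0.5 * 7.21 = 3.605 A
Step 2: Q = I^2 * R = 3.605^2 * 0.037 = 12.996 * 0.037 = 0.4809 W

0.4809 W


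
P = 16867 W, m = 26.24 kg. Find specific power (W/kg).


Specific power = 16867 W / 26.24 kg = 642.8 W/kg

642.8 W/kg


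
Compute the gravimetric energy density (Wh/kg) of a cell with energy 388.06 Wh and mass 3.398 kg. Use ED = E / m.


Specific energy = 388.06 Wh / 3.398 kg = 114.2 Wh/kg

114.2 Wh/kg


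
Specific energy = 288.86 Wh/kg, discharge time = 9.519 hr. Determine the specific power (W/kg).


Specific power = 288.86 Wh/kg / 9.519 hr = 30.35 W/kg

30.35 W/kg


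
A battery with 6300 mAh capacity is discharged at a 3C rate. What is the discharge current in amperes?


Convert: capacity = 6300 mAh = 6.3 Ah
At 3C: I = 3 * 6.3 Ah = 18.9 A

18.9 A


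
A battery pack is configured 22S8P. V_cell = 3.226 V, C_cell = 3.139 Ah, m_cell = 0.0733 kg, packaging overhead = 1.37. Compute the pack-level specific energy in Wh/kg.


Step 1: V_pack = 22 * 3.226 = 70.972 V
Step 2: C_pack = 8 * 3.139 = 25.112 Ah
Step 3: E_pack = V_pack * C_pack = 70.972 * 25.112 = 1782.2 Wh
Step 4: m_pack = 22 * 8 * 0.0733 * 1.37 = 17.674 kg
Step 5: ED = E_pack / m_pack = 1782.2 / 17.674 = 100.8 Wh/kg

100.8 Wh/kg


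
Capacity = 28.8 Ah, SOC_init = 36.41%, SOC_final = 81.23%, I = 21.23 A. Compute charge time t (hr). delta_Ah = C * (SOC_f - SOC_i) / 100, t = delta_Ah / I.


Step 1: dSOC = 81.23% - 36.41% = 44.82%
Step 2: delta_Ah = 28.8 * 44.82 / 100 = 12.908 Ah
Step 3: t = 12.908 / 21.23 = 0.6080 hr

0.6080 hr


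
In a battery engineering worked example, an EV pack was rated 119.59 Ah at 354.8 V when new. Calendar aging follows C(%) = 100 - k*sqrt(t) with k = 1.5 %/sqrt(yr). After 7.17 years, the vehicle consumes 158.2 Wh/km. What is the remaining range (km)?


Step 1: capacity retention = 100 - 1.5 * sqrt(7.17) = 100 - 1.5 * 2.6777 = 95.983%
Step 2: C_now = 119.59 * 95.983/100 = 114.79 Ah
Step 3: E_pack = V * C_now = 354.8 * 114.79 = 40727 Wh
Step 4: range = E_pack / consumption = 40727 / 158.2 = 257.4 km

257.4 km


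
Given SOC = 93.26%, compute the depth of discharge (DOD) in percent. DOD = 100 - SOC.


Complement of SOC: DOD = 100% - 93.26% = 6.74%

6.74%


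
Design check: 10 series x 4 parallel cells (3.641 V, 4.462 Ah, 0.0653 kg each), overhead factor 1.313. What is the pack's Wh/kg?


Step 1: V_pack = 10 * 3.641 = 36.41 V
Step 2: C_pack = 4 * 4.462 = 17.848 Ah
Step 3: E_pack = V_pack * C_pack = 36.41 * 17.848 = 649.85 Wh
Step 4: m_pack = 10 * 4 * 0.0653 * 1.313 = 3.4296 kg
Step 5: ED = E_pack / m_pack = 649.85 / 3.4296 = 189.5 Wh/kg

189.5 Wh/kg


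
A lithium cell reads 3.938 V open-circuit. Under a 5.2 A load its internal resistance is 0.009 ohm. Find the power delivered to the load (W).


Step 1: V_terminal = OCV - I*R = 3.938 - 5.2 * 0.009 = 3.8912 V
Step 2: P_out = V_terminal * I = 3.8912 * 5.2 = 20.23 W

20.23 W


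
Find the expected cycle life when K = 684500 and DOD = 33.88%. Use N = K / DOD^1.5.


Step 1: DOD^1.5 = 33.88^1.5 = 197.2
Step 2: N = 684500 / 197.2 = 3471 cycles

3471 cycles


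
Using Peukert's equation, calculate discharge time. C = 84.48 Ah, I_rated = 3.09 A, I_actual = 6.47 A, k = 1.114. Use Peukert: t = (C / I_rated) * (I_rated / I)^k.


t_rated = C / I_rated = 84.48 / 3.09 = 27.34 hr
(I_rated/I)^k = (0.47759)^1.114 = 0.439
t = t_rated * (I_rated/I)^k = 27.34 * 0.439 = 12.00 hr

12.00 hr


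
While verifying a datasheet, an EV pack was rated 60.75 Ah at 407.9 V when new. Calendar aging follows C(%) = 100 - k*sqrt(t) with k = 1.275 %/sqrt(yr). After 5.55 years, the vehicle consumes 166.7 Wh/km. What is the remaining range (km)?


Step 1: capacity retention = 100 - 1.275 * sqrt(5.55) = 100 - 1.275 * 2.3558 = 96.996%
Step 2: C_now = 60.75 * 96.996/100 = 58.925 Ah
Step 3: E_pack = V * C_now = 407.9 * 58.925 = 24036 Wh
Step 4: range = E_pack / consumption = 24036 / 166.7 = 144.2 km

144.2 km


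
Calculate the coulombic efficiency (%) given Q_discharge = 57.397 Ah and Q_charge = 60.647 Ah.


eta_c = Q_dis / Q_chg * 100 = 57.397 / 60.647 * 100 = 94.64%

94.64%


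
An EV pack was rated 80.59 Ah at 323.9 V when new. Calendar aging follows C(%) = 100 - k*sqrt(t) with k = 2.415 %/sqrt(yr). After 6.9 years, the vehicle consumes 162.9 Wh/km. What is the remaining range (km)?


Step 1: capacity retention = 100 - 2.415 * sqrt(6.9) = 100 - 2.415 * 2.6268 = 93.656%
Step 2: C_now = 80.59 * 93.656/100 = 75.477 Ah
Step 3: E_pack = V * C_now = 323.9 * 75.477 = 24447 Wh
Step 4: range = E_pack / consumption = 24447 / 162.9 = 150.1 km

150.1 km


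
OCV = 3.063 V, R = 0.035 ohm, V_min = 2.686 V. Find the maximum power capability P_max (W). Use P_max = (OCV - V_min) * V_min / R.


dV = OCV - V_min = 0.377 V (so I_max = dV / R)
P_max = dV * V_min / R = 0.377 * 2.686 / 0.035 = 28.93 W

28.93 W


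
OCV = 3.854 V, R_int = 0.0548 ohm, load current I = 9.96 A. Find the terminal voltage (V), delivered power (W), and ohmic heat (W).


Step 1: V_terminal = OCV - I*R = 3.854 - 9.96 * 0.0548 = 3.3082 V
Step 2: P_out = V_terminal * I = 3.3082 * 9.96 = 32.95 W
Step 3: Q = I^2 * R = 9.96^2 * 0.0548 = 5.436 W

V=3.3082 V, P=32.95 W, Q=5.436 W


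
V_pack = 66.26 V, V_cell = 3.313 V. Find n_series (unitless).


Rearranging: n = V_pack / V_cell = 66.26 / 3.313 = 20 cells

20
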